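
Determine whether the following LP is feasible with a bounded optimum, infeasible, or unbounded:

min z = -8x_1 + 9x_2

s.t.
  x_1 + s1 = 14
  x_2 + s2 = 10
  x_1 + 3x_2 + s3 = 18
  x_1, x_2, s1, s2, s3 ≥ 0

Feasible with a bounded optimal solution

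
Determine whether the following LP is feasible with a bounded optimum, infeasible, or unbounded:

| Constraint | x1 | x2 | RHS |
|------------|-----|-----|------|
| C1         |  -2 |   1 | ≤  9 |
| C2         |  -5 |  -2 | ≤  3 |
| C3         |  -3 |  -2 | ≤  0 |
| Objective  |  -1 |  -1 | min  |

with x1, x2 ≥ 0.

Unbounded (objective can decrease without bound)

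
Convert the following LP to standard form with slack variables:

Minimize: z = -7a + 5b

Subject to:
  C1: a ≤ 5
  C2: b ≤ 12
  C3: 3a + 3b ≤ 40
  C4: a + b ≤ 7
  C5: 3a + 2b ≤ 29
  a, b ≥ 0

min z = -7a + 5b

s.t.
  a + s1 = 5
  b + s2 = 12
  3a + 3b + s3 = 40
  a + b + s4 = 7
  3a + 2b + s5 = 29
  a, b, s1, s2, s3, s4, s5 ≥ 0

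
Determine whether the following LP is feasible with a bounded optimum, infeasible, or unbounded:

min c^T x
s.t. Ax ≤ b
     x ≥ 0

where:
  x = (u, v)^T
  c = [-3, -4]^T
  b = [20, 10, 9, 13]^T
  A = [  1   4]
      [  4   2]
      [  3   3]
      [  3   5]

Feasible with a bounded optimal solution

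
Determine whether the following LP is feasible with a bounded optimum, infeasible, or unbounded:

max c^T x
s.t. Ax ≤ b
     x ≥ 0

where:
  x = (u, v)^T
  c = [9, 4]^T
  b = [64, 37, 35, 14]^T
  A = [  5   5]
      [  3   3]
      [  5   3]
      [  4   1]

Feasible with a bounded optimal solution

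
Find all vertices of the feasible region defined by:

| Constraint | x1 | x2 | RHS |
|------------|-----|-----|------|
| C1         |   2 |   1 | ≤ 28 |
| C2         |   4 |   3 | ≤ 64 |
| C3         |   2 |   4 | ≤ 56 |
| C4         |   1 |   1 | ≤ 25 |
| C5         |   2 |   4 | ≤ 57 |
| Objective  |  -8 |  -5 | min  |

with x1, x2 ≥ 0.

(0, 0), (14, 0), (10, 8), (8.8, 9.6), (0, 14)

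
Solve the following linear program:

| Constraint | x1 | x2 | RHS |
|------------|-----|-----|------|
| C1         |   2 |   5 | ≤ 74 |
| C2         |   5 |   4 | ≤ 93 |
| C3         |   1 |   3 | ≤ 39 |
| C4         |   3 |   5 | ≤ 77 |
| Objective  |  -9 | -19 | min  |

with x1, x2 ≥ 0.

Evaluate the objective at each vertex of the feasible region:
  z(0, 0) = 0
  z(18.6, 0) = -167.4
  z(12.08, 8.154) = -263.6
  z(9, 10) = -271  ←
  z(0, 13) = -247
The minimum is at x1 = 9, x2 = 10.

x1 = 9, x2 = 10, z = -271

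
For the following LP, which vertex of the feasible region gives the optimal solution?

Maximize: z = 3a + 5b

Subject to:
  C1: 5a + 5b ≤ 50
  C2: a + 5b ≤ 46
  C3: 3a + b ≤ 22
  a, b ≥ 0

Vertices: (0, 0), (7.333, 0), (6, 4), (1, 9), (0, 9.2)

Evaluate the objective at each vertex of the feasible region:
  z(0, 0) = 0
  z(7.333, 0) = 22
  z(6, 4) = 38
  z(1, 9) = 48  ←
  z(0, 9.2) = 46
The maximum is at a = 1, b = 9.

(1, 9)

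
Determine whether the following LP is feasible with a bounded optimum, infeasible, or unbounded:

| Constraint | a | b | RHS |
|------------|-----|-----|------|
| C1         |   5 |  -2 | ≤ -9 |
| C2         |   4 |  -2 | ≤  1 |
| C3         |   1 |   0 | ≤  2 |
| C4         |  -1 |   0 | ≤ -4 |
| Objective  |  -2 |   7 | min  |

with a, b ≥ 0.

Infeasible (no feasible solution exists)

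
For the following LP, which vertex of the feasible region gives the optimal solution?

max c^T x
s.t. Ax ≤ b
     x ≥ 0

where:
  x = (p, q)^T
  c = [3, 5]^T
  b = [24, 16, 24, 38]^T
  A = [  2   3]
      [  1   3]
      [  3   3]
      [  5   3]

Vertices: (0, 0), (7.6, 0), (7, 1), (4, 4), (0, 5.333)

Evaluate the objective at each vertex of the feasible region:
  z(0, 0) = 0
  z(7.6, 0) = 22.8
  z(7, 1) = 26
  z(4, 4) = 32  ←
  z(0, 5.333) = 26.67
The maximum is at p = 4, q = 4.

(4, 4)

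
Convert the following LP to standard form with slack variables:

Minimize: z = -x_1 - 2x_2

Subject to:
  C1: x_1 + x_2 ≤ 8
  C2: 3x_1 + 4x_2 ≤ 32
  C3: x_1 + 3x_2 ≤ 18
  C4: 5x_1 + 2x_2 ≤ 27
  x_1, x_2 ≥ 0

min z = -x_1 - 2x_2

s.t.
  x_1 + x_2 + s1 = 8
  3x_1 + 4x_2 + s2 = 32
  x_1 + 3x_2 + s3 = 18
  5x_1 + 2x_2 + s4 = 27
  x_1, x_2, s1, s2, s3, s4 ≥ 0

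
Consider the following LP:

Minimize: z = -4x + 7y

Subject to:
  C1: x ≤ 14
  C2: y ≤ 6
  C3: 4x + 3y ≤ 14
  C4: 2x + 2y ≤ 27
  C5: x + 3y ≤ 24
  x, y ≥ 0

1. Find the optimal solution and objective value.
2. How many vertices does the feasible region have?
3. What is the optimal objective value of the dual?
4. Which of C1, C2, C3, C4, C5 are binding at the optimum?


1. x = 3.5, y = 0, z = -14
2. 3
3. -14
4. C3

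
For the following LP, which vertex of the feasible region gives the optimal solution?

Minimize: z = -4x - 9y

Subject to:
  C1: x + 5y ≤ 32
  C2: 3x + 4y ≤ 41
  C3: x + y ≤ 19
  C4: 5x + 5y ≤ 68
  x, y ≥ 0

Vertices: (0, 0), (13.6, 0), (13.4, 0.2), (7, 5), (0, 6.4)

Evaluate the objective at each vertex of the feasible region:
  z(0, 0) = 0
  z(13.6, 0) = -54.4
  z(13.4, 0.2) = -55.4
  z(7, 5) = -73  ←
  z(0, 6.4) = -57.6
The minimum is at x = 7, y = 5.

(7, 5)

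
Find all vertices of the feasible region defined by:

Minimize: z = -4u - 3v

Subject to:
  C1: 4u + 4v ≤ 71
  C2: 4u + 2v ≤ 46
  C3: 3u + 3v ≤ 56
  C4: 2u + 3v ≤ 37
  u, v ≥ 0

(0, 0), (11.5, 0), (8, 7), (0, 12.33)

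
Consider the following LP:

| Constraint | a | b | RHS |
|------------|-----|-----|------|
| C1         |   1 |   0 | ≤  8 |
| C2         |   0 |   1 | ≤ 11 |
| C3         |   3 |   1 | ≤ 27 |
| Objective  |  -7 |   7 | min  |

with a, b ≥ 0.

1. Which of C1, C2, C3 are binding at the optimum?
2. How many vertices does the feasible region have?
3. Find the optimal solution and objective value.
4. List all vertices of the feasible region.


1. C1
2. 5
3. a = 8, b = 0, z = -56
4. (0, 0), (8, 0), (8, 3), (5.333, 11), (0, 11)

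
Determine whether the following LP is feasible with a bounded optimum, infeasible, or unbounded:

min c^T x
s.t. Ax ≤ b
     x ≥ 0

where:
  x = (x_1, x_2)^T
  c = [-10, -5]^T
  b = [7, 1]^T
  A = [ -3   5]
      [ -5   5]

Unbounded (objective can decrease without bound)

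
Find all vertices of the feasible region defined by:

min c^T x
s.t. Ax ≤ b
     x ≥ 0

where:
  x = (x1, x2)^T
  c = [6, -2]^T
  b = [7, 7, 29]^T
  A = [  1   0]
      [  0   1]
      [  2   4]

(0, 0), (7, 0), (7, 3.75), (0.5, 7), (0, 7)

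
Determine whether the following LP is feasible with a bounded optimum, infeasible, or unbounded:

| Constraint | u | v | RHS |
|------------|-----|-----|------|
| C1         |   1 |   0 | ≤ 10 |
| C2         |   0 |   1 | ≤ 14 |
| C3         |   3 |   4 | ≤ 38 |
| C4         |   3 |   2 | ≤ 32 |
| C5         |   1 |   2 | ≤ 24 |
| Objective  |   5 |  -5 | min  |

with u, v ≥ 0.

Feasible with a bounded optimal solution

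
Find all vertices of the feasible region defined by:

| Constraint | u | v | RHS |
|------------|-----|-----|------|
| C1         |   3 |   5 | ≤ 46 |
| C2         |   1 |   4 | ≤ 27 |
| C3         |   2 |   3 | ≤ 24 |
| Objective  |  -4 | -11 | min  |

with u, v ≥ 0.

(0, 0), (12, 0), (3, 6), (0, 6.75)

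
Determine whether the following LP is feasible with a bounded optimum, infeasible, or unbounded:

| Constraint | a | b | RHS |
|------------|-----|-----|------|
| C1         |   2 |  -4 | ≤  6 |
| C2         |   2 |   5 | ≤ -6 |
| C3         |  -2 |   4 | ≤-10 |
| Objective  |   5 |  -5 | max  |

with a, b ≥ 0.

Infeasible (no feasible solution exists)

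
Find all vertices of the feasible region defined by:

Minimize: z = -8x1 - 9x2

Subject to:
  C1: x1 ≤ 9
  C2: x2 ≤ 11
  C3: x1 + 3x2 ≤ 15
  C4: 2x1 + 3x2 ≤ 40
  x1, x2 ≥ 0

(0, 0), (9, 0), (9, 2), (0, 5)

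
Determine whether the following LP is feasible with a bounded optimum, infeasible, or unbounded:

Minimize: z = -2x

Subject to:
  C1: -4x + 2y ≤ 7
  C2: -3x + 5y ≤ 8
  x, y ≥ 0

Unbounded (objective can decrease without bound)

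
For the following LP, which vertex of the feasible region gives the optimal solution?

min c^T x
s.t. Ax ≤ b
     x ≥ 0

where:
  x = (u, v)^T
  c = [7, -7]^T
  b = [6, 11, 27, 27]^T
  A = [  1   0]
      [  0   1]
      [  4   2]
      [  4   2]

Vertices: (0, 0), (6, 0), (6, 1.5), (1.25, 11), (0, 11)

Evaluate the objective at each vertex of the feasible region:
  z(0, 0) = 0
  z(6, 0) = 42
  z(6, 1.5) = 31.5
  z(1.25, 11) = -68.25
  z(0, 11) = -77  ←
The minimum is at u = 0, v = 11.

(0, 11)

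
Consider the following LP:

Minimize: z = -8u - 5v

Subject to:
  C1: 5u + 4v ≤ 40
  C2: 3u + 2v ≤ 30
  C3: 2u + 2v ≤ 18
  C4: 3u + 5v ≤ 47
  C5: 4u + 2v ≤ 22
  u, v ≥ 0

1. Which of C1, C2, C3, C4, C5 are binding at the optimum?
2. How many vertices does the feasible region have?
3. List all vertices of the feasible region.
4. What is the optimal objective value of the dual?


1. C3, C5
2. 4
3. (0, 0), (5.5, 0), (2, 7), (0, 9)
4. -51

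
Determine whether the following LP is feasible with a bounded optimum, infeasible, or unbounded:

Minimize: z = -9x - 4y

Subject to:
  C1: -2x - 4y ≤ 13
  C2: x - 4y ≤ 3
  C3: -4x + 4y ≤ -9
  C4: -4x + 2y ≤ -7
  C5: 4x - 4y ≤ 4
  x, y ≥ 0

Infeasible (no feasible solution exists)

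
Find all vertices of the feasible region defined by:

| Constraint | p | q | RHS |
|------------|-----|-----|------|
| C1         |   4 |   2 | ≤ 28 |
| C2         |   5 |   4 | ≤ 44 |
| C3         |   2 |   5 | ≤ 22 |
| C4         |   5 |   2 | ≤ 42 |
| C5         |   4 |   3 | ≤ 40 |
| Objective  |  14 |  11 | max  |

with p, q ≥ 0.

(0, 0), (7, 0), (6, 2), (0, 4.4)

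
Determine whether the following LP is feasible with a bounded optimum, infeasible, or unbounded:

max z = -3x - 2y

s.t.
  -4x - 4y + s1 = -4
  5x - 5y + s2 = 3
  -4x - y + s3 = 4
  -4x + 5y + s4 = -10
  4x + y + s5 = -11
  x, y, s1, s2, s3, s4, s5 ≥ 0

Infeasible (no feasible solution exists)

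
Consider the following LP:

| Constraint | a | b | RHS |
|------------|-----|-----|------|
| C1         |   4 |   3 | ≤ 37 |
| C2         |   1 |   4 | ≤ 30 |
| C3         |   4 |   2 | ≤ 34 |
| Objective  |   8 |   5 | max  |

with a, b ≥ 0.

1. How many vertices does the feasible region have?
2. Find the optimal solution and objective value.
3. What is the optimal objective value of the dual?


1. 5
2. a = 7, b = 3, z = 71
3. 71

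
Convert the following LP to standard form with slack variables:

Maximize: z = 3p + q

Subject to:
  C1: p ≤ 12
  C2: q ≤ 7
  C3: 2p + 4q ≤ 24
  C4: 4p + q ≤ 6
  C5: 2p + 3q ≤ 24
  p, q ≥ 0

max z = 3p + q

s.t.
  p + s1 = 12
  q + s2 = 7
  2p + 4q + s3 = 24
  4p + q + s4 = 6
  2p + 3q + s5 = 24
  p, q, s1, s2, s3, s4, s5 ≥ 0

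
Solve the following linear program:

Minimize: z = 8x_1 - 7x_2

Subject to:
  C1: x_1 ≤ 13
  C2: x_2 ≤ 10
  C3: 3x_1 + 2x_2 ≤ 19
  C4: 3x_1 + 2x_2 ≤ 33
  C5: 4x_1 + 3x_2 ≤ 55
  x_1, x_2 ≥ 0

Evaluate the objective at each vertex of the feasible region:
  z(0, 0) = 0
  z(6.333, 0) = 50.67
  z(0, 9.5) = -66.5  ←
The minimum is at x_1 = 0, x_2 = 9.5.

x_1 = 0, x_2 = 9.5, z = -66.5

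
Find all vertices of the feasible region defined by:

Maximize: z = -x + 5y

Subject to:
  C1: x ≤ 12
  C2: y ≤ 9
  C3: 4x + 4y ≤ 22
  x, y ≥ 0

(0, 0), (5.5, 0), (0, 5.5)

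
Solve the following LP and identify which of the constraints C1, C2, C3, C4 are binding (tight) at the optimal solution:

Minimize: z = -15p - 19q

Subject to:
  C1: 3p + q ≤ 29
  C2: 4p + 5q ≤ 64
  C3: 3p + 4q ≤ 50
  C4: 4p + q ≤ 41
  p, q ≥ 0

At p = 6, q = 8, compute slack b - a·x for each constraint:
  C1: 29 − 26 = 3  (slack)
  C2: 64 − 64 = 0  (binding)
  C3: 50 − 50 = 0  (binding)
  C4: 41 − 32 = 9  (slack)

Optimal: p = 6, q = 8
Binding: C2, C3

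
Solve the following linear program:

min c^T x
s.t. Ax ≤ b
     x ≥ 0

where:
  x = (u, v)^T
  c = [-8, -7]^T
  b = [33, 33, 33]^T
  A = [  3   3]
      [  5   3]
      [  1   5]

Evaluate the objective at each vertex of the feasible region:
  z(0, 0) = 0
  z(6.6, 0) = -52.8
  z(3, 6) = -66  ←
  z(0, 6.6) = -46.2
The minimum is at u = 3, v = 6.

u = 3, v = 6, z = -66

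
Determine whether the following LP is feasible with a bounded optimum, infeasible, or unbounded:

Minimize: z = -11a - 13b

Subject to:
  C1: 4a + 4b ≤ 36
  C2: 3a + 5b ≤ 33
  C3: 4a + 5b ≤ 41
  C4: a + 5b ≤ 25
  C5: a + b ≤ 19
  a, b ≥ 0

Feasible with a bounded optimal solution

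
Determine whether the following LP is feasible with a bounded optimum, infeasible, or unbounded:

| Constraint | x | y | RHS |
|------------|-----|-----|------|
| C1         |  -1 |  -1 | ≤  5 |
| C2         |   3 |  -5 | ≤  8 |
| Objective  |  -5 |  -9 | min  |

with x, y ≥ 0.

Unbounded (objective can decrease without bound)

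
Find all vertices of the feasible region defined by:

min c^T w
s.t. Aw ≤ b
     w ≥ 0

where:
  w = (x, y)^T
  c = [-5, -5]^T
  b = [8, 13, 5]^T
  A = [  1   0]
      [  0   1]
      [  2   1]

(0, 0), (2.5, 0), (0, 5)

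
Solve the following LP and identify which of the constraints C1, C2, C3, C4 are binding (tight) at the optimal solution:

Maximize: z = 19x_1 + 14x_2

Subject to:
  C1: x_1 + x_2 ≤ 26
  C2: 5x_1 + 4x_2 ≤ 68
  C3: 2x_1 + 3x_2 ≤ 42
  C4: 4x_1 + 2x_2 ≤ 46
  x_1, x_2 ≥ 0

At x_1 = 8, x_2 = 7, compute slack b - a·x for each constraint:
  C1: 26 − 15 = 11  (slack)
  C2: 68 − 68 = 0  (binding)
  C3: 42 − 37 = 5  (slack)
  C4: 46 − 46 = 0  (binding)

Optimal: x_1 = 8, x_2 = 7
Binding: C2, C4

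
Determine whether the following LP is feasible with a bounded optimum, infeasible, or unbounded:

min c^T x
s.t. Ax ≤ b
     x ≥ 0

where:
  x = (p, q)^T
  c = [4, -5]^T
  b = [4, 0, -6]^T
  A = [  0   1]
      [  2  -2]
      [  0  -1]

Infeasible (no feasible solution exists)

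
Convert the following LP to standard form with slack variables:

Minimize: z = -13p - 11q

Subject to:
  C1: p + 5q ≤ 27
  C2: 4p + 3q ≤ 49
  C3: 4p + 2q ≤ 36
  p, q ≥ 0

min z = -13p - 11q

s.t.
  p + 5q + s1 = 27
  4p + 3q + s2 = 49
  4p + 2q + s3 = 36
  p, q, s1, s2, s3 ≥ 0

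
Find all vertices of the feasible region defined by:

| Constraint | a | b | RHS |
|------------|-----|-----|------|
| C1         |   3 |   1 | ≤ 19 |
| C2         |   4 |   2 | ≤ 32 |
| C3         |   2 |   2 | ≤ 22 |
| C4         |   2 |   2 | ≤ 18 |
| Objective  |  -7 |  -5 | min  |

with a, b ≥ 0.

(0, 0), (6.333, 0), (5, 4), (0, 9)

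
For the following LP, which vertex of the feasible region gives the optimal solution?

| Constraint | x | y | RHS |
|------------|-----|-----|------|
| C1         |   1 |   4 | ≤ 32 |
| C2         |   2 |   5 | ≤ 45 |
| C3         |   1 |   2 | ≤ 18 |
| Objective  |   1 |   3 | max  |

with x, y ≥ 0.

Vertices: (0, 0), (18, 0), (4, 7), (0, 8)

Evaluate the objective at each vertex of the feasible region:
  z(0, 0) = 0
  z(18, 0) = 18
  z(4, 7) = 25  ←
  z(0, 8) = 24
The maximum is at x = 4, y = 7.

(4, 7)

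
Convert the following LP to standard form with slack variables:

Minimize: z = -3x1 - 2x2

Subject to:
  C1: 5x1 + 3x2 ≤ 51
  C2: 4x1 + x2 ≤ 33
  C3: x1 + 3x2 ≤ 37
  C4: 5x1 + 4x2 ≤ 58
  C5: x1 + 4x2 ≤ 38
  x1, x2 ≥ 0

min z = -3x1 - 2x2

s.t.
  5x1 + 3x2 + s1 = 51
  4x1 + x2 + s2 = 33
  x1 + 3x2 + s3 = 37
  5x1 + 4x2 + s4 = 58
  x1 + 4x2 + s5 = 38
  x1, x2, s1, s2, s3, s4, s5 ≥ 0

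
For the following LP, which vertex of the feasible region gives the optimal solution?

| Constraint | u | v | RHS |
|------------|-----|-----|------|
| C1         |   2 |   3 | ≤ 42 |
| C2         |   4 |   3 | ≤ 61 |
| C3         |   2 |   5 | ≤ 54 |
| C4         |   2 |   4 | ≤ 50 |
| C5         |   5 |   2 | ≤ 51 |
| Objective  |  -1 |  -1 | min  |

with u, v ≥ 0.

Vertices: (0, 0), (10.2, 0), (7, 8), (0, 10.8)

Evaluate the objective at each vertex of the feasible region:
  z(0, 0) = 0
  z(10.2, 0) = -10.2
  z(7, 8) = -15  ←
  z(0, 10.8) = -10.8
The minimum is at u = 7, v = 8.

(7, 8)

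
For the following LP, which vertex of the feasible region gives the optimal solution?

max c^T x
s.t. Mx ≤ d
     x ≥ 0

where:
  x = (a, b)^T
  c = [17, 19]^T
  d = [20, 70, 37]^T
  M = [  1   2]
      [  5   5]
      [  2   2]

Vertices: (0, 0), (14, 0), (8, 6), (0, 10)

Evaluate the objective at each vertex of the feasible region:
  z(0, 0) = 0
  z(14, 0) = 238
  z(8, 6) = 250  ←
  z(0, 10) = 190
The maximum is at a = 8, b = 6.

(8, 6)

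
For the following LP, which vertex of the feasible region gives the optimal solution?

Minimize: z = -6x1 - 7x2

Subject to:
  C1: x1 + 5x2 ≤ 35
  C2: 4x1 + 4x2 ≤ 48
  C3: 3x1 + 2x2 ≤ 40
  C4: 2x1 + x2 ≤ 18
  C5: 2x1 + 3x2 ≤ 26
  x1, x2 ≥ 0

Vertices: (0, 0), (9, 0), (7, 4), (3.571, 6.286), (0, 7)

Evaluate the objective at each vertex of the feasible region:
  z(0, 0) = 0
  z(9, 0) = -54
  z(7, 4) = -70  ←
  z(3.571, 6.286) = -65.43
  z(0, 7) = -49
The minimum is at x1 = 7, x2 = 4.

(7, 4)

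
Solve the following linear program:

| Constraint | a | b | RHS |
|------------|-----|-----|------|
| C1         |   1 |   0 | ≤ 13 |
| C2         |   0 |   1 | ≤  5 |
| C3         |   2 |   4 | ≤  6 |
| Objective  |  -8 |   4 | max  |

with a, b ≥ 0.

Evaluate the objective at each vertex of the feasible region:
  z(0, 0) = 0
  z(3, 0) = -24
  z(0, 1.5) = 6  ←
The maximum is at a = 0, b = 1.5.

a = 0, b = 1.5, z = 6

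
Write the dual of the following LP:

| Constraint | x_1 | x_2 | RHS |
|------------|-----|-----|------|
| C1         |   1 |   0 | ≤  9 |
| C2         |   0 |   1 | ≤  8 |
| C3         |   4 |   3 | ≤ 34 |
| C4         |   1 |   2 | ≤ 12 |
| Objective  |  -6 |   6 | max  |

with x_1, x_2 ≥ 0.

Primal max cᵀx s.t. Ax ≤ b, x ≥ 0  →  Dual min bᵀy s.t. Aᵀy ≥ c, y ≥ 0.

Minimize: z = 9y1 + 8y2 + 34y3 + 12y4

Subject to:
  y1 + 4y3 + y4 ≥ -6
  y2 + 3y3 + 2y4 ≥ 6
  y1, y2, y3, y4 ≥ 0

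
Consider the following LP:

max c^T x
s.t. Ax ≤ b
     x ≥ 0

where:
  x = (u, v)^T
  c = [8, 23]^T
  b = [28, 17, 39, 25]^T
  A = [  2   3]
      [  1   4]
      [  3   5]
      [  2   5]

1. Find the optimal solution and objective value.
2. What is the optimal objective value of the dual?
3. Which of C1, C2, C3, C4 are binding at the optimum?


1. u = 5, v = 3, z = 109
2. 109
3. C2, C4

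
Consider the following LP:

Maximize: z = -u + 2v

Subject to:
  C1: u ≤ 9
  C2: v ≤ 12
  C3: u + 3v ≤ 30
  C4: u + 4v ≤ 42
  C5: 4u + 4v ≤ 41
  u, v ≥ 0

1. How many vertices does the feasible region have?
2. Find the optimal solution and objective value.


1. 5
2. u = 0, v = 10, z = 20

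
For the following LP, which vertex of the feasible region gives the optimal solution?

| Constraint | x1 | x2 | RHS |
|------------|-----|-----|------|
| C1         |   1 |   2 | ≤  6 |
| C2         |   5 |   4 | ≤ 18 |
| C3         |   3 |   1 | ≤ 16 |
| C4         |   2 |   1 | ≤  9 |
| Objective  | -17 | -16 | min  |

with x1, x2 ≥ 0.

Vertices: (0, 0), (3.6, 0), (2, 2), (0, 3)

Evaluate the objective at each vertex of the feasible region:
  z(0, 0) = 0
  z(3.6, 0) = -61.2
  z(2, 2) = -66  ←
  z(0, 3) = -48
The minimum is at x1 = 2, x2 = 2.

(2, 2)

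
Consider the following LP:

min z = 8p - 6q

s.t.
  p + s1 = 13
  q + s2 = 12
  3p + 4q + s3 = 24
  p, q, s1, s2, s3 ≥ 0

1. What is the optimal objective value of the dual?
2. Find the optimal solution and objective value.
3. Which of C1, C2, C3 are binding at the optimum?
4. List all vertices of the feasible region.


1. -36
2. p = 0, q = 6, z = -36
3. C3
4. (0, 0), (8, 0), (0, 6)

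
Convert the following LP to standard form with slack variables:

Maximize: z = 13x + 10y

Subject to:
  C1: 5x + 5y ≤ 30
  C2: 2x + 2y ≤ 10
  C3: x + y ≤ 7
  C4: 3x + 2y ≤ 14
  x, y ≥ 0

max z = 13x + 10y

s.t.
  5x + 5y + s1 = 30
  2x + 2y + s2 = 10
  x + y + s3 = 7
  3x + 2y + s4 = 14
  x, y, s1, s2, s3, s4 ≥ 0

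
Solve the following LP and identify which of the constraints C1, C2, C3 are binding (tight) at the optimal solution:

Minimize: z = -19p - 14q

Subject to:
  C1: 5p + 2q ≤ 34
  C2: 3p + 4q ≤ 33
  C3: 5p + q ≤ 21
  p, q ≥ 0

At p = 3, q = 6, compute slack b - a·x for each constraint:
  C1: 34 − 27 = 7  (slack)
  C2: 33 − 33 = 0  (binding)
  C3: 21 − 21 = 0  (binding)

Optimal: p = 3, q = 6
Binding: C2, C3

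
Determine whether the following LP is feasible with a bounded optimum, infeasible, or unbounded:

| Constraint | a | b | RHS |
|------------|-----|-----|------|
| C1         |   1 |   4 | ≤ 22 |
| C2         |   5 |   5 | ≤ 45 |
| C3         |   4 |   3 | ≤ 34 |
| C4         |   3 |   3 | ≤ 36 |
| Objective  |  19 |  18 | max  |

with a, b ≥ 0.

Feasible with a bounded optimal solution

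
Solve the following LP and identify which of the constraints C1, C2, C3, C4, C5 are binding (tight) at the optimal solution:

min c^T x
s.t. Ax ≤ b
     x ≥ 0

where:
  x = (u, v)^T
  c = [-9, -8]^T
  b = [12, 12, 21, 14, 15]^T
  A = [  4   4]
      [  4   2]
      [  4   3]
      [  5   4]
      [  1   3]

At u = 2, v = 1, compute slack b - a·x for each constraint:
  C1: 12 − 12 = 0  (binding)
  C2: 12 − 10 = 2  (slack)
  C3: 21 − 11 = 10  (slack)
  C4: 14 − 14 = 0  (binding)
  C5: 15 − 5 = 10  (slack)

Optimal: u = 2, v = 1
Binding: C1, C4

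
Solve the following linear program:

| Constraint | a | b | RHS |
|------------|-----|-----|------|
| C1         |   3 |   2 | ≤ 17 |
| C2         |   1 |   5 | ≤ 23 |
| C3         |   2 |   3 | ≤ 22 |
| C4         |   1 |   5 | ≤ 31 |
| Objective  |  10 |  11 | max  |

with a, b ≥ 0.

Evaluate the objective at each vertex of the feasible region:
  z(0, 0) = 0
  z(5.667, 0) = 56.67
  z(3, 4) = 74  ←
  z(0, 4.6) = 50.6
The maximum is at a = 3, b = 4.

a = 3, b = 4, z = 74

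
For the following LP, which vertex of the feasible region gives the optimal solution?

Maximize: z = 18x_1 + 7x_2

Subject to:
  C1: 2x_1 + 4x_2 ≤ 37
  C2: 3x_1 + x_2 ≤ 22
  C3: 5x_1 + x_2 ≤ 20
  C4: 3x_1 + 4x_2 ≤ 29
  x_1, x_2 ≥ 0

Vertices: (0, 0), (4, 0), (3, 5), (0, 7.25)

Evaluate the objective at each vertex of the feasible region:
  z(0, 0) = 0
  z(4, 0) = 72
  z(3, 5) = 89  ←
  z(0, 7.25) = 50.75
The maximum is at x_1 = 3, x_2 = 5.

(3, 5)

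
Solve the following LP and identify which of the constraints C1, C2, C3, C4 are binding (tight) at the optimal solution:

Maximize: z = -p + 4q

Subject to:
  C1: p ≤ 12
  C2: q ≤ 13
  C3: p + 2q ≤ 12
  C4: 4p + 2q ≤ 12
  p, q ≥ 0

At p = 0, q = 6, compute slack b - a·x for each constraint:
  C1: 12 − 0 = 12  (slack)
  C2: 13 − 6 = 7  (slack)
  C3: 12 − 12 = 0  (binding)
  C4: 12 − 12 = 0  (binding)

Optimal: p = 0, q = 6
Binding: C3, C4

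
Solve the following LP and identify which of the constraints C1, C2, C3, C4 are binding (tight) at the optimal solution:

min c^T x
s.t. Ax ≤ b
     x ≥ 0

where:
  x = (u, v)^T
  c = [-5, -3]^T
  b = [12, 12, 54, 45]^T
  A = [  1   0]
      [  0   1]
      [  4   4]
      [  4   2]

At u = 9, v = 4.5, compute slack b - a·x for each constraint:
  C1: 12 − 9 = 3  (slack)
  C2: 12 − 4.5 = 7.5  (slack)
  C3: 54 − 54 = 0  (binding)
  C4: 45 − 45 = 0  (binding)

Optimal: u = 9, v = 4.5
Binding: C3, C4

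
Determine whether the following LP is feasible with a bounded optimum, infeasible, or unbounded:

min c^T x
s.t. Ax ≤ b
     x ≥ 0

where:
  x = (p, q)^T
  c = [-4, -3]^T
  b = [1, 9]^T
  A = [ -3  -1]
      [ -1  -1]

Unbounded (objective can decrease without bound)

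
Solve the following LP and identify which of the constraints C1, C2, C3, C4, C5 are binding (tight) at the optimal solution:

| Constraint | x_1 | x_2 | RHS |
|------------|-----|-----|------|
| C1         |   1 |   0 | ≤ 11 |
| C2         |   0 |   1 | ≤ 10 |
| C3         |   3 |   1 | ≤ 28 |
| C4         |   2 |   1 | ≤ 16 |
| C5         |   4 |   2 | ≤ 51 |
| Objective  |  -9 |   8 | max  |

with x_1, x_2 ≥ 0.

At x_1 = 0, x_2 = 10, compute slack b - a·x for each constraint:
  C1: 11 − 0 = 11  (slack)
  C2: 10 − 10 = 0  (binding)
  C3: 28 − 10 = 18  (slack)
  C4: 16 − 10 = 6  (slack)
  C5: 51 − 20 = 31  (slack)

Optimal: x_1 = 0, x_2 = 10
Binding: C2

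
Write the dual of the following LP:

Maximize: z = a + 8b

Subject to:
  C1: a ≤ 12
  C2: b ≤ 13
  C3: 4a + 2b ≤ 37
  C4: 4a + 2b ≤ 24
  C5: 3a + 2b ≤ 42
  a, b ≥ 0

Primal max cᵀx s.t. Ax ≤ b, x ≥ 0  →  Dual min bᵀy s.t. Aᵀy ≥ c, y ≥ 0.

Minimize: z = 12y1 + 13y2 + 37y3 + 24y4 + 42y5

Subject to:
  y1 + 4y3 + 4y4 + 3y5 ≥ 1
  y2 + 2y3 + 2y4 + 2y5 ≥ 8
  y1, y2, y3, y4, y5 ≥ 0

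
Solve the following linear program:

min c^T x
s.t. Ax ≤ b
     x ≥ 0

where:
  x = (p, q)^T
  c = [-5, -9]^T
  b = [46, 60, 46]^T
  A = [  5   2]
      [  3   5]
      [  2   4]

Evaluate the objective at each vertex of the feasible region:
  z(0, 0) = 0
  z(9.2, 0) = -46
  z(5.789, 8.526) = -105.7
  z(5, 9) = -106  ←
  z(0, 11.5) = -103.5
The minimum is at p = 5, q = 9.

p = 5, q = 9, z = -106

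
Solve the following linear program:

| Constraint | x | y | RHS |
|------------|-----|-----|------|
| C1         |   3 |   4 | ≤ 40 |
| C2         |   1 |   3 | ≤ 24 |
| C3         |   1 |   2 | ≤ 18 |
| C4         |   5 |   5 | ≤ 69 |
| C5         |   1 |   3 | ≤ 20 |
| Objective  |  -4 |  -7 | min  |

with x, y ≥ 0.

Evaluate the objective at each vertex of the feasible region:
  z(0, 0) = 0
  z(13.33, 0) = -53.33
  z(8, 4) = -60  ←
  z(0, 6.667) = -46.67
The minimum is at x = 8, y = 4.

x = 8, y = 4, z = -60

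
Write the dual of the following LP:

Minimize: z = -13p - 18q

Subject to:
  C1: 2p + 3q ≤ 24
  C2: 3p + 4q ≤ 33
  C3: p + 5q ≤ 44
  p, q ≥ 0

Primal min cᵀx s.t. Ax ≤ b, x ≥ 0  →  Dual max −bᵀy s.t. Aᵀy ≥ −c, y ≥ 0.

Maximize: z = -24y1 - 33y2 - 44y3

Subject to:
  2y1 + 3y2 + y3 ≥ 13
  3y1 + 4y2 + 5y3 ≥ 18
  y1, y2, y3 ≥ 0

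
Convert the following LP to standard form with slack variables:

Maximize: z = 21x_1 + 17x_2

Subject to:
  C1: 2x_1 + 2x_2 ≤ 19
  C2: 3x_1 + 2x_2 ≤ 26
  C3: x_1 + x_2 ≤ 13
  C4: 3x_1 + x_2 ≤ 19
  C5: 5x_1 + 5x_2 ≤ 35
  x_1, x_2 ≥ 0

max z = 21x_1 + 17x_2

s.t.
  2x_1 + 2x_2 + s1 = 19
  3x_1 + 2x_2 + s2 = 26
  x_1 + x_2 + s3 = 13
  3x_1 + x_2 + s4 = 19
  5x_1 + 5x_2 + s5 = 35
  x_1, x_2, s1, s2, s3, s4, s5 ≥ 0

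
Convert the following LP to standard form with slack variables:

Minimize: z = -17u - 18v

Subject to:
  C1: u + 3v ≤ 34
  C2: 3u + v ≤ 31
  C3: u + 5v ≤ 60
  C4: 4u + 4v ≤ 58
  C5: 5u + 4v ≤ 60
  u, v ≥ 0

min z = -17u - 18v

s.t.
  u + 3v + s1 = 34
  3u + v + s2 = 31
  u + 5v + s3 = 60
  4u + 4v + s4 = 58
  5u + 4v + s5 = 60
  u, v, s1, s2, s3, s4, s5 ≥ 0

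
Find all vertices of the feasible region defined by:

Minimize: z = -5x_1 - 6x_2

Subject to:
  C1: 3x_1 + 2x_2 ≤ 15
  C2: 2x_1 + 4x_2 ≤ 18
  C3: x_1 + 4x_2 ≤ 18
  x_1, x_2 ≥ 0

(0, 0), (5, 0), (3, 3), (0, 4.5)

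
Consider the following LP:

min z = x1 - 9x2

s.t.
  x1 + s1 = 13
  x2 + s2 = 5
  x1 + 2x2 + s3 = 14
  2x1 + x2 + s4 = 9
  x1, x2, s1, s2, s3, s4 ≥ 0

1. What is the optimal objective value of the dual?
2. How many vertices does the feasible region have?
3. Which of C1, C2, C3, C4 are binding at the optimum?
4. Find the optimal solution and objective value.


1. -45
2. 4
3. C2
4. x1 = 0, x2 = 5, z = -45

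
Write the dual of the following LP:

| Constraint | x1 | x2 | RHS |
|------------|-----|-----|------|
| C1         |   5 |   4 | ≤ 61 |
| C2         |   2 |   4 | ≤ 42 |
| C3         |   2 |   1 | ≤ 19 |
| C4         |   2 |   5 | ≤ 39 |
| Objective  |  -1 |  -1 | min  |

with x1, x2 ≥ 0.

Primal min cᵀx s.t. Ax ≤ b, x ≥ 0  →  Dual max −bᵀy s.t. Aᵀy ≥ −c, y ≥ 0.

Maximize: z = -61y1 - 42y2 - 19y3 - 39y4

Subject to:
  5y1 + 2y2 + 2y3 + 2y4 ≥ 1
  4y1 + 4y2 + y3 + 5y4 ≥ 1
  y1, y2, y3, y4 ≥ 0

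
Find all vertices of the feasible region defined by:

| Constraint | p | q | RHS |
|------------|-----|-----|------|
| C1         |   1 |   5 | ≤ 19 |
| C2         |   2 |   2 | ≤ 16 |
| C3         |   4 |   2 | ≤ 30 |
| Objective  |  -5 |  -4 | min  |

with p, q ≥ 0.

(0, 0), (7.5, 0), (7, 1), (5.25, 2.75), (0, 3.8)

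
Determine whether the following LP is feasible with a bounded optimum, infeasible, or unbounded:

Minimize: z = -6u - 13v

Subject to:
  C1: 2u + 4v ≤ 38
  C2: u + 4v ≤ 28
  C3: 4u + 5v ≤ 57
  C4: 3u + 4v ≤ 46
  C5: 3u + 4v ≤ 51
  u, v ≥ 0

Feasible with a bounded optimal solution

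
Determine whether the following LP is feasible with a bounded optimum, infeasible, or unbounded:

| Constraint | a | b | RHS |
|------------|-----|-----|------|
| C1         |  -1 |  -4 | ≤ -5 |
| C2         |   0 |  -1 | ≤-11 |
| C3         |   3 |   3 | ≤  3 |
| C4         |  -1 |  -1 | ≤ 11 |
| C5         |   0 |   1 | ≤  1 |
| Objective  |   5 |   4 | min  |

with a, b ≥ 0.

Infeasible (no feasible solution exists)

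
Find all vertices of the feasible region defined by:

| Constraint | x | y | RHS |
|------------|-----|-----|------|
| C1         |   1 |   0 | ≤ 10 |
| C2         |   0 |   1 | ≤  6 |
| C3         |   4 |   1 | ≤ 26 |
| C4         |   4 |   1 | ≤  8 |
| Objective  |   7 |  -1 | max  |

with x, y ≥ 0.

(0, 0), (2, 0), (0.5, 6), (0, 6)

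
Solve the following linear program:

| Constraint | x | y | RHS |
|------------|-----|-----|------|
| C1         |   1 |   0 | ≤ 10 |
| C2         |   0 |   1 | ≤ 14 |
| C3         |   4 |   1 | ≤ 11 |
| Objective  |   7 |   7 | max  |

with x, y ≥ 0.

Evaluate the objective at each vertex of the feasible region:
  z(0, 0) = 0
  z(2.75, 0) = 19.25
  z(0, 11) = 77  ←
The maximum is at x = 0, y = 11.

x = 0, y = 11, z = 77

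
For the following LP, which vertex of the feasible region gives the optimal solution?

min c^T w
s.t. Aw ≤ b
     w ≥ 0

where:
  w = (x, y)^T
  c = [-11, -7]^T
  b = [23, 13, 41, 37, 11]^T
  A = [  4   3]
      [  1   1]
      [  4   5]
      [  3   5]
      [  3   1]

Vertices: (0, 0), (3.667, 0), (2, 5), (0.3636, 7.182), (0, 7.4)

Evaluate the objective at each vertex of the feasible region:
  z(0, 0) = 0
  z(3.667, 0) = -40.33
  z(2, 5) = -57  ←
  z(0.3636, 7.182) = -54.27
  z(0, 7.4) = -51.8
The minimum is at x = 2, y = 5.

(2, 5)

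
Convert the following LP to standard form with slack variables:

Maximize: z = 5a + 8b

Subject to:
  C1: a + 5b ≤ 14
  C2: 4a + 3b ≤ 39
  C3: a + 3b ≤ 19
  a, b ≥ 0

max z = 5a + 8b

s.t.
  a + 5b + s1 = 14
  4a + 3b + s2 = 39
  a + 3b + s3 = 19
  a, b, s1, s2, s3 ≥ 0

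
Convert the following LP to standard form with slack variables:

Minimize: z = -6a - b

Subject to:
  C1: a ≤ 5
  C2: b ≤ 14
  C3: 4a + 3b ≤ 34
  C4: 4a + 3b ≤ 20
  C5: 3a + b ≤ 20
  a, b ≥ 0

min z = -6a - b

s.t.
  a + s1 = 5
  b + s2 = 14
  4a + 3b + s3 = 34
  4a + 3b + s4 = 20
  3a + b + s5 = 20
  a, b, s1, s2, s3, s4, s5 ≥ 0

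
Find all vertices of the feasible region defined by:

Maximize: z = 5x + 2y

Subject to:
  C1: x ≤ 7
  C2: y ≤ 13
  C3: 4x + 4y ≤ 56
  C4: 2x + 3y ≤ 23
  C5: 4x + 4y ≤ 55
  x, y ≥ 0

(0, 0), (7, 0), (7, 3), (0, 7.667)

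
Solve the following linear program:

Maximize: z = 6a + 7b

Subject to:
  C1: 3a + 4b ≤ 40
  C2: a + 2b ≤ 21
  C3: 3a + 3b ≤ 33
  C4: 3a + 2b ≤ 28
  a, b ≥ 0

Evaluate the objective at each vertex of the feasible region:
  z(0, 0) = 0
  z(9.333, 0) = 56
  z(6, 5) = 71
  z(4, 7) = 73  ←
  z(0, 10) = 70
The maximum is at a = 4, b = 7.

a = 4, b = 7, z = 73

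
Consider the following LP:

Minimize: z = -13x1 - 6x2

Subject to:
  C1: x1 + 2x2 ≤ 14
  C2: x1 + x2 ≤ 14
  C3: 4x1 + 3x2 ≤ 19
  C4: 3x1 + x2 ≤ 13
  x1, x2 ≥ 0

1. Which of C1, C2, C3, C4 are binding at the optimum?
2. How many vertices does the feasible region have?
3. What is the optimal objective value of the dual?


1. C3, C4
2. 4
3. -58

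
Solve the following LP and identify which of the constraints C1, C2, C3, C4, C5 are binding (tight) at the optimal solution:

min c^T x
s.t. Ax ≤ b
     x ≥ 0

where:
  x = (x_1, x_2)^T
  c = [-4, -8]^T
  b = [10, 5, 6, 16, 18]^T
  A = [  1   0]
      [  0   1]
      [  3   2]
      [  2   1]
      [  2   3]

At x_1 = 0, x_2 = 3, compute slack b - a·x for each constraint:
  C1: 10 − 0 = 10  (slack)
  C2: 5 − 3 = 2  (slack)
  C3: 6 − 6 = 0  (binding)
  C4: 16 − 3 = 13  (slack)
  C5: 18 − 9 = 9  (slack)

Optimal: x_1 = 0, x_2 = 3
Binding: C3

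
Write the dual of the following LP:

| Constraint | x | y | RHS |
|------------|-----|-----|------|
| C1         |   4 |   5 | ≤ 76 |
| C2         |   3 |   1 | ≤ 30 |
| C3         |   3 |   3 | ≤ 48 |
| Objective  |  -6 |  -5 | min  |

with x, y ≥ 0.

Primal min cᵀx s.t. Ax ≤ b, x ≥ 0  →  Dual max −bᵀy s.t. Aᵀy ≥ −c, y ≥ 0.

Maximize: z = -76y1 - 30y2 - 48y3

Subject to:
  4y1 + 3y2 + 3y3 ≥ 6
  5y1 + y2 + 3y3 ≥ 5
  y1, y2, y3 ≥ 0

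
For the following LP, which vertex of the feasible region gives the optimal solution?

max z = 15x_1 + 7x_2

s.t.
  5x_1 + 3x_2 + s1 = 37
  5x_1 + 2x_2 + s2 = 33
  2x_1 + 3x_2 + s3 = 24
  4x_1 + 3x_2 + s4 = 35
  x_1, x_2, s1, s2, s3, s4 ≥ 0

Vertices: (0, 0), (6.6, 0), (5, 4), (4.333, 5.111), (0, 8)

Evaluate the objective at each vertex of the feasible region:
  z(0, 0) = 0
  z(6.6, 0) = 99
  z(5, 4) = 103  ←
  z(4.333, 5.111) = 100.8
  z(0, 8) = 56
The maximum is at x_1 = 5, x_2 = 4.

(5, 4)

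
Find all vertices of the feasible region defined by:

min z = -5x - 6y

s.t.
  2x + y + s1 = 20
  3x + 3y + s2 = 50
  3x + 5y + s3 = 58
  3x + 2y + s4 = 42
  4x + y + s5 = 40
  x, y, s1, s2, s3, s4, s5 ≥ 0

(0, 0), (10, 0), (6, 8), (0, 11.6)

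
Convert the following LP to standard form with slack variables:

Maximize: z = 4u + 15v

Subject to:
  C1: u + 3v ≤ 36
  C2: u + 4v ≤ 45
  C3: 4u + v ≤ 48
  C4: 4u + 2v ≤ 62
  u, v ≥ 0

max z = 4u + 15v

s.t.
  u + 3v + s1 = 36
  u + 4v + s2 = 45
  4u + v + s3 = 48
  4u + 2v + s4 = 62
  u, v, s1, s2, s3, s4 ≥ 0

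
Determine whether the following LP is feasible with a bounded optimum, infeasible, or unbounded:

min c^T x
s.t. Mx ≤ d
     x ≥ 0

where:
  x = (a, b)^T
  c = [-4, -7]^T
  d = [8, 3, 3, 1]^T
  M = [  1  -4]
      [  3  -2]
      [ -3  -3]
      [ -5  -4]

Unbounded (objective can decrease without bound)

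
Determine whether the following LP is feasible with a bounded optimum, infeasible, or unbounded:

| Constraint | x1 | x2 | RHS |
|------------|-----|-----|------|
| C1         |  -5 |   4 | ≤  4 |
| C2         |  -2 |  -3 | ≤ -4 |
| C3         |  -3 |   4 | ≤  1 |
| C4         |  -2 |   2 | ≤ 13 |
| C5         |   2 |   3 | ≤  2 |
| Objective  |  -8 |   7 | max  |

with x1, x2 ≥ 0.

Infeasible (no feasible solution exists)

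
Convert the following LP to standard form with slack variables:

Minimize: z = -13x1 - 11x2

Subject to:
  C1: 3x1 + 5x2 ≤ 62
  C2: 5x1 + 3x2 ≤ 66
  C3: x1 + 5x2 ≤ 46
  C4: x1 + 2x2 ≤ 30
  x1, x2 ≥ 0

min z = -13x1 - 11x2

s.t.
  3x1 + 5x2 + s1 = 62
  5x1 + 3x2 + s2 = 66
  x1 + 5x2 + s3 = 46
  x1 + 2x2 + s4 = 30
  x1, x2, s1, s2, s3, s4 ≥ 0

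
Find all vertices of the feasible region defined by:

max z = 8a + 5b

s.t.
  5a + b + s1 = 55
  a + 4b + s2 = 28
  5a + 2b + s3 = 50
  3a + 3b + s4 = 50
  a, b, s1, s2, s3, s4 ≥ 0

(0, 0), (10, 0), (8, 5), (0, 7)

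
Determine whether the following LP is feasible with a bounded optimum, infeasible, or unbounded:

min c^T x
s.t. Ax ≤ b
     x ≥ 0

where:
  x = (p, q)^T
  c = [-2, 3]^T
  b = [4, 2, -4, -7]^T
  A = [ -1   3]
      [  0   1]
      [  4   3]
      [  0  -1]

Infeasible (no feasible solution exists)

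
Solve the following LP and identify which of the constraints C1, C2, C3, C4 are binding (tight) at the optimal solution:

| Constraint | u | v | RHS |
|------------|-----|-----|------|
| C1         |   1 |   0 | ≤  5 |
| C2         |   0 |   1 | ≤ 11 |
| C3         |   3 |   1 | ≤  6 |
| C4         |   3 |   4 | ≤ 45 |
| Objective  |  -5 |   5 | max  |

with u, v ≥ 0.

At u = 0, v = 6, compute slack b - a·x for each constraint:
  C1: 5 − 0 = 5  (slack)
  C2: 11 − 6 = 5  (slack)
  C3: 6 − 6 = 0  (binding)
  C4: 45 − 24 = 21  (slack)

Optimal: u = 0, v = 6
Binding: C3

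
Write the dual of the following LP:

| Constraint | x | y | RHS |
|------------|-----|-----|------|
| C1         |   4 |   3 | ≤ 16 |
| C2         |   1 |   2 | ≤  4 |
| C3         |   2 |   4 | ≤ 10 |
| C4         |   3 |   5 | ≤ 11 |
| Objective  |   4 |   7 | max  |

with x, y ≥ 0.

Primal max cᵀx s.t. Ax ≤ b, x ≥ 0  →  Dual min bᵀy s.t. Aᵀy ≥ c, y ≥ 0.

Minimize: z = 16y1 + 4y2 + 10y3 + 11y4

Subject to:
  4y1 + y2 + 2y3 + 3y4 ≥ 4
  3y1 + 2y2 + 4y3 + 5y4 ≥ 7
  y1, y2, y3, y4 ≥ 0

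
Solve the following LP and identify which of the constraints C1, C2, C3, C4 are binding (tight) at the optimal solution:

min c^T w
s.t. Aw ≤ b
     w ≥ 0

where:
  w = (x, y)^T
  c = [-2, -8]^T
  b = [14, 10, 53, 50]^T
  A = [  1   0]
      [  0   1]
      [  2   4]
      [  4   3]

At x = 5, y = 10, compute slack b - a·x for each constraint:
  C1: 14 − 5 = 9  (slack)
  C2: 10 − 10 = 0  (binding)
  C3: 53 − 50 = 3  (slack)
  C4: 50 − 50 = 0  (binding)

Optimal: x = 5, y = 10
Binding: C2, C4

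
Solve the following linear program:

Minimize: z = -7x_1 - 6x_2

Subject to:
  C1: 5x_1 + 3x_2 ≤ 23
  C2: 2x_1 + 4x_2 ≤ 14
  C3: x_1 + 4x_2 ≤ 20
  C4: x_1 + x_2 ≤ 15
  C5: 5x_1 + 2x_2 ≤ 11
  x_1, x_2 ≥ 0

Evaluate the objective at each vertex of the feasible region:
  z(0, 0) = 0
  z(2.2, 0) = -15.4
  z(1, 3) = -25  ←
  z(0, 3.5) = -21
The minimum is at x_1 = 1, x_2 = 3.

x_1 = 1, x_2 = 3, z = -25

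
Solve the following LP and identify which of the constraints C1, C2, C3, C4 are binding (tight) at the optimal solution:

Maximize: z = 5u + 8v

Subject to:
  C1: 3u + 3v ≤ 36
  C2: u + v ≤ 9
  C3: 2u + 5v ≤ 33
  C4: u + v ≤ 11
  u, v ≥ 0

At u = 4, v = 5, compute slack b - a·x for each constraint:
  C1: 36 − 27 = 9  (slack)
  C2: 9 − 9 = 0  (binding)
  C3: 33 − 33 = 0  (binding)
  C4: 11 − 9 = 2  (slack)

Optimal: u = 4, v = 5
Binding: C2, C3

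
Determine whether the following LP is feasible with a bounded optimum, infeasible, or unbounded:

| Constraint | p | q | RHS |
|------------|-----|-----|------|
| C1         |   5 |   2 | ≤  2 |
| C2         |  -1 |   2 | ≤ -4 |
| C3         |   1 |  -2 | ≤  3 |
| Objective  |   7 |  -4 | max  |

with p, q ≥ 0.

Infeasible (no feasible solution exists)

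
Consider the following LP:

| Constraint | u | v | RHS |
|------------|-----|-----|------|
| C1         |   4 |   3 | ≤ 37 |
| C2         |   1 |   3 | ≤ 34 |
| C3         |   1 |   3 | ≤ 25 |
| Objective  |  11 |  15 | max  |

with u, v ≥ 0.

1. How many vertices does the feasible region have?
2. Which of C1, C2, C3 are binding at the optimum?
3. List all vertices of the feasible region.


1. 4
2. C1, C3
3. (0, 0), (9.25, 0), (4, 7), (0, 8.333)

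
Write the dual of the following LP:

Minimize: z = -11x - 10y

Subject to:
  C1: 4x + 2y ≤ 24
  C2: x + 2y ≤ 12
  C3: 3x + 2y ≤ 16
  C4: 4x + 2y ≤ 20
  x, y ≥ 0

Primal min cᵀx s.t. Ax ≤ b, x ≥ 0  →  Dual max −bᵀy s.t. Aᵀy ≥ −c, y ≥ 0.

Maximize: z = -24y1 - 12y2 - 16y3 - 20y4

Subject to:
  4y1 + y2 + 3y3 + 4y4 ≥ 11
  2y1 + 2y2 + 2y3 + 2y4 ≥ 10
  y1, y2, y3, y4 ≥ 0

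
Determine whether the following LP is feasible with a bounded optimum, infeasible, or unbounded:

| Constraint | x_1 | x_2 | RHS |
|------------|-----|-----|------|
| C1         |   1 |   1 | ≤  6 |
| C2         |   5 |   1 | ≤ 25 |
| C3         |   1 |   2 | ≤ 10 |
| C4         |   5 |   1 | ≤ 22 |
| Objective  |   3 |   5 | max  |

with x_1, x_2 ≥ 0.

Feasible with a bounded optimal solution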